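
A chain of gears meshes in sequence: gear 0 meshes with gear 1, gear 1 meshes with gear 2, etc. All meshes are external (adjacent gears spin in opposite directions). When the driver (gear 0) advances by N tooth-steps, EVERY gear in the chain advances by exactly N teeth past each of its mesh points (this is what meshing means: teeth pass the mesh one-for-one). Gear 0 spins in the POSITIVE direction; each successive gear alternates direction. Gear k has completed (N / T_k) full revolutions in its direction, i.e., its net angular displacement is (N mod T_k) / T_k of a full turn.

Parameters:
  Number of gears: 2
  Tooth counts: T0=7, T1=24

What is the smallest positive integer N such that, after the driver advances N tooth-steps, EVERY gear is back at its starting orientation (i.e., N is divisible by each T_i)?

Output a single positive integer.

Answer: 168

Derivation:
Gear k returns to start when N is a multiple of T_k.
All gears at start simultaneously when N is a common multiple of [7, 24]; the smallest such N is lcm(7, 24).
Start: lcm = T0 = 7
Fold in T1=24: gcd(7, 24) = 1; lcm(7, 24) = 7 * 24 / 1 = 168 / 1 = 168
Full cycle length = 168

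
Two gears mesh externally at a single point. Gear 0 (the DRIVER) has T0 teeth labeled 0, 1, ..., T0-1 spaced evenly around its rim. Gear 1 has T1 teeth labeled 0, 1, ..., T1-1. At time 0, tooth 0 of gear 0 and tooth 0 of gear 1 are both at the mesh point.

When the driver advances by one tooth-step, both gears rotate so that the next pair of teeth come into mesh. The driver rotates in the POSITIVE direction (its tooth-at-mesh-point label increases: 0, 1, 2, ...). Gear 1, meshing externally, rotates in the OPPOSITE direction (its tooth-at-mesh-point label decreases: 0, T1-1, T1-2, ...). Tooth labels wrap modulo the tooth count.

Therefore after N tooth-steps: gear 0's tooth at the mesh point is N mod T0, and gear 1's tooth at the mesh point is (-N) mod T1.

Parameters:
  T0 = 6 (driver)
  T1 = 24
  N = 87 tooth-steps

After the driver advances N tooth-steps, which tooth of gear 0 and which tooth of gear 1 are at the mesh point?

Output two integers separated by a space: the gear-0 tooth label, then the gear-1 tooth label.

Gear 0 (driver, T0=6): tooth at mesh = N mod T0
  87 = 14 * 6 + 3, so 87 mod 6 = 3
  gear 0 tooth = 3
Gear 1 (driven, T1=24): tooth at mesh = (-N) mod T1
  87 = 3 * 24 + 15, so 87 mod 24 = 15
  (-87) mod 24 = (-15) mod 24 = 24 - 15 = 9
Mesh after 87 steps: gear-0 tooth 3 meets gear-1 tooth 9

Answer: 3 9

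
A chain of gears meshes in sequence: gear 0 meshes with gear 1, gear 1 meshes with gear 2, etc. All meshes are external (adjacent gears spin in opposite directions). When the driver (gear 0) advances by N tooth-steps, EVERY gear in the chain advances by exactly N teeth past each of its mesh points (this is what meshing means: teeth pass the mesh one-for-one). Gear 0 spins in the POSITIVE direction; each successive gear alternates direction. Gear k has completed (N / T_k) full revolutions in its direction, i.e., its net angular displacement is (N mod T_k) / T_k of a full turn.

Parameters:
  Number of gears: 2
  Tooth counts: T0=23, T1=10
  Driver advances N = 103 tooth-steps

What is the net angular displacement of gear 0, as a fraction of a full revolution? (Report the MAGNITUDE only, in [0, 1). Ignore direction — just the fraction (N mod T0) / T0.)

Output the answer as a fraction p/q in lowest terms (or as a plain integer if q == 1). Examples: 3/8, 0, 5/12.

Answer: 11/23

Derivation:
Chain of 2 gears, tooth counts: [23, 10]
  gear 0: T0=23, direction=positive, advance = 103 mod 23 = 11 teeth = 11/23 turn
  gear 1: T1=10, direction=negative, advance = 103 mod 10 = 3 teeth = 3/10 turn
Gear 0: 103 mod 23 = 11
Fraction = 11 / 23 = 11/23 (gcd(11,23)=1) = 11/23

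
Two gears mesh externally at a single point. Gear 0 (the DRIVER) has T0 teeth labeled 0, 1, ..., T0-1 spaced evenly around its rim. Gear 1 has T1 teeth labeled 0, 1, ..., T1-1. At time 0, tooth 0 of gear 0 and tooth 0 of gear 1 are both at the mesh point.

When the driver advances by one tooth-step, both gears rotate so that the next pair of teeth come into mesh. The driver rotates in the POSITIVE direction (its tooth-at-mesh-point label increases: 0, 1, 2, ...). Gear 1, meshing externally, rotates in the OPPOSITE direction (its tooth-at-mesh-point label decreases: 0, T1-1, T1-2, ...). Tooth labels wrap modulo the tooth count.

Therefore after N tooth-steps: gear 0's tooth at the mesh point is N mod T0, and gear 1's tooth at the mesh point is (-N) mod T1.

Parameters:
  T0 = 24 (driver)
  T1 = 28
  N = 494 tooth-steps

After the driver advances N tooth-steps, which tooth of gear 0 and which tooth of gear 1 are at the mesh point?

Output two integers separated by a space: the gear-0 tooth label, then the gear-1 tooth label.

Gear 0 (driver, T0=24): tooth at mesh = N mod T0
  494 = 20 * 24 + 14, so 494 mod 24 = 14
  gear 0 tooth = 14
Gear 1 (driven, T1=28): tooth at mesh = (-N) mod T1
  494 = 17 * 28 + 18, so 494 mod 28 = 18
  (-494) mod 28 = (-18) mod 28 = 28 - 18 = 10
Mesh after 494 steps: gear-0 tooth 14 meets gear-1 tooth 10

Answer: 14 10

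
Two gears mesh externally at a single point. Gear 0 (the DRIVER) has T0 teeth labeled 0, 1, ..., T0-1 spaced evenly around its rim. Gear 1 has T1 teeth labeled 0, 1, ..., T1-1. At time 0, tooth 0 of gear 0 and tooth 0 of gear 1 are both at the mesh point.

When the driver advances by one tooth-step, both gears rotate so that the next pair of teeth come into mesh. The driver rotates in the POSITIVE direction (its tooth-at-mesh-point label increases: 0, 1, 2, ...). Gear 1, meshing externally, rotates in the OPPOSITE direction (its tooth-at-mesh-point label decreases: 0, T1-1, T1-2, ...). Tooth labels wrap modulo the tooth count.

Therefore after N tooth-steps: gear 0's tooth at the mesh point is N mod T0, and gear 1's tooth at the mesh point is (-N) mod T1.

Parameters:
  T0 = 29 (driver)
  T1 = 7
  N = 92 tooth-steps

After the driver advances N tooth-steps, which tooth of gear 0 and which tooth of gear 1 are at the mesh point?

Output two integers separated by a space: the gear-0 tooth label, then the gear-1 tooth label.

Gear 0 (driver, T0=29): tooth at mesh = N mod T0
  92 = 3 * 29 + 5, so 92 mod 29 = 5
  gear 0 tooth = 5
Gear 1 (driven, T1=7): tooth at mesh = (-N) mod T1
  92 = 13 * 7 + 1, so 92 mod 7 = 1
  (-92) mod 7 = (-1) mod 7 = 7 - 1 = 6
Mesh after 92 steps: gear-0 tooth 5 meets gear-1 tooth 6

Answer: 5 6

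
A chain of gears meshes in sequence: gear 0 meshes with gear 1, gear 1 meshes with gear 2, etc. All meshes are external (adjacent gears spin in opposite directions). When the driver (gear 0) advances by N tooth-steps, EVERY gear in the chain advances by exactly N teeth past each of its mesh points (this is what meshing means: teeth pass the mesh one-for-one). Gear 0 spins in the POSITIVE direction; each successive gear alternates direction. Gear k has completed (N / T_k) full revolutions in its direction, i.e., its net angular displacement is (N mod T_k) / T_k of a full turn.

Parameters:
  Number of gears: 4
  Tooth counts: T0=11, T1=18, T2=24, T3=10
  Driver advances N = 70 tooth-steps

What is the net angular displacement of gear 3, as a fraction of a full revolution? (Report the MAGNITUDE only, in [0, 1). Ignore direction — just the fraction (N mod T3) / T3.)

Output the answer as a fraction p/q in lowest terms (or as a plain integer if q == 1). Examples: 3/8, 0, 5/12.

Answer: 0

Derivation:
Chain of 4 gears, tooth counts: [11, 18, 24, 10]
  gear 0: T0=11, direction=positive, advance = 70 mod 11 = 4 teeth = 4/11 turn
  gear 1: T1=18, direction=negative, advance = 70 mod 18 = 16 teeth = 16/18 turn
  gear 2: T2=24, direction=positive, advance = 70 mod 24 = 22 teeth = 22/24 turn
  gear 3: T3=10, direction=negative, advance = 70 mod 10 = 0 teeth = 0/10 turn
Gear 3: 70 mod 10 = 0
Fraction = 0 / 10 = 0/1 (gcd(0,10)=10) = 0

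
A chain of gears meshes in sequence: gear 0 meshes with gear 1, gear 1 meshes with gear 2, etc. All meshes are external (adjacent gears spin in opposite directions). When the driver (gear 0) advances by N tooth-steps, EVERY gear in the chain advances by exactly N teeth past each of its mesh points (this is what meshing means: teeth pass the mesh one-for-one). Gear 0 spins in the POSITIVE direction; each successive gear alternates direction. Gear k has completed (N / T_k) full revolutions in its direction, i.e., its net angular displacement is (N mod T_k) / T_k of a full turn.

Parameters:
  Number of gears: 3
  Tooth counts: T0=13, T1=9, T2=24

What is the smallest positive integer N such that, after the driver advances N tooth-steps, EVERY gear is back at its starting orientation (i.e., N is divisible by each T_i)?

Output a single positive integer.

Gear k returns to start when N is a multiple of T_k.
All gears at start simultaneously when N is a common multiple of [13, 9, 24]; the smallest such N is lcm(13, 9, 24).
Start: lcm = T0 = 13
Fold in T1=9: gcd(13, 9) = 1; lcm(13, 9) = 13 * 9 / 1 = 117 / 1 = 117
Fold in T2=24: gcd(117, 24) = 3; lcm(117, 24) = 117 * 24 / 3 = 2808 / 3 = 936
Full cycle length = 936

Answer: 936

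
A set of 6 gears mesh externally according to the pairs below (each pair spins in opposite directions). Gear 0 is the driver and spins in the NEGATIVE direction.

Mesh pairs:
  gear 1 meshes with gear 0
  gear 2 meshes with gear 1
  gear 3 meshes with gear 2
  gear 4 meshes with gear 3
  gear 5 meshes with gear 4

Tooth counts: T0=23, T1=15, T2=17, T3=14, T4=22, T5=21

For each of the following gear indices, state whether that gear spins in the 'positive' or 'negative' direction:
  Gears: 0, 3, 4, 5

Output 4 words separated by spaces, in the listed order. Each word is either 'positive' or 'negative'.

Answer: negative positive negative positive

Derivation:
Gear 0 (driver): negative (depth 0)
  gear 1: meshes with gear 0 -> depth 1 -> positive (opposite of gear 0)
  gear 2: meshes with gear 1 -> depth 2 -> negative (opposite of gear 1)
  gear 3: meshes with gear 2 -> depth 3 -> positive (opposite of gear 2)
  gear 4: meshes with gear 3 -> depth 4 -> negative (opposite of gear 3)
  gear 5: meshes with gear 4 -> depth 5 -> positive (opposite of gear 4)
Queried indices 0, 3, 4, 5 -> negative, positive, negative, positive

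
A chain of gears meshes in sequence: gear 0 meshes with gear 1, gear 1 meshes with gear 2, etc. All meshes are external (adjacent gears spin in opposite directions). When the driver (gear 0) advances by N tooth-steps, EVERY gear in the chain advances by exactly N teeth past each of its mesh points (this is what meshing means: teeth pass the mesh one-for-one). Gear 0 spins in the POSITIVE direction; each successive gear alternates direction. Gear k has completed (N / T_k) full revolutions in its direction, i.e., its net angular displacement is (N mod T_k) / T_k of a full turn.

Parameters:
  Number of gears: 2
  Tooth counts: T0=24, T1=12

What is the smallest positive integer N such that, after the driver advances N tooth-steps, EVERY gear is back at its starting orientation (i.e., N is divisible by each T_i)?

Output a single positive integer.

Answer: 24

Derivation:
Gear k returns to start when N is a multiple of T_k.
All gears at start simultaneously when N is a common multiple of [24, 12]; the smallest such N is lcm(24, 12).
Start: lcm = T0 = 24
Fold in T1=12: gcd(24, 12) = 12; lcm(24, 12) = 24 * 12 / 12 = 288 / 12 = 24
Full cycle length = 24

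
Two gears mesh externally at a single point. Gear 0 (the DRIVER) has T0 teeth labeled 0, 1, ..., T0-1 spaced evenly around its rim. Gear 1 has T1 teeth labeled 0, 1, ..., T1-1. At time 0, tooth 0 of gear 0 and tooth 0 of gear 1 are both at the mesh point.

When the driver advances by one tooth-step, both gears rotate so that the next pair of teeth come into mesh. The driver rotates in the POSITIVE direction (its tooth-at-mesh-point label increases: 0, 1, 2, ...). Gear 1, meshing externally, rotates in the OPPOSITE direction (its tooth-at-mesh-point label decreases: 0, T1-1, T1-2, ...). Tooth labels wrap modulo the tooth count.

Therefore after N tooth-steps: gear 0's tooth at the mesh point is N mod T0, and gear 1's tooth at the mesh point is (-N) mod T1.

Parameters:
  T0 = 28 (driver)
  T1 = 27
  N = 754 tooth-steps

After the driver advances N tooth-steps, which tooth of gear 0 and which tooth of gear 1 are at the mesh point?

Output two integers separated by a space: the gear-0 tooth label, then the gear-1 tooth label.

Answer: 26 2

Derivation:
Gear 0 (driver, T0=28): tooth at mesh = N mod T0
  754 = 26 * 28 + 26, so 754 mod 28 = 26
  gear 0 tooth = 26
Gear 1 (driven, T1=27): tooth at mesh = (-N) mod T1
  754 = 27 * 27 + 25, so 754 mod 27 = 25
  (-754) mod 27 = (-25) mod 27 = 27 - 25 = 2
Mesh after 754 steps: gear-0 tooth 26 meets gear-1 tooth 2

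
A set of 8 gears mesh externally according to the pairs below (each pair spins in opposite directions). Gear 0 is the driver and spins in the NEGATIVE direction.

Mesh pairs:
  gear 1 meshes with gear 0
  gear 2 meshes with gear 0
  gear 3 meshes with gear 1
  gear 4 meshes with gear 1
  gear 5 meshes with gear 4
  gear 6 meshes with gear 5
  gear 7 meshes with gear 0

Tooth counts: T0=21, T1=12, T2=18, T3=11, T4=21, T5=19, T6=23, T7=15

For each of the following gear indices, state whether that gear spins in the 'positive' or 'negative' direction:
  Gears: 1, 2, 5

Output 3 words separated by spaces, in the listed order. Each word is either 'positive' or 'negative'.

Answer: positive positive positive

Derivation:
Gear 0 (driver): negative (depth 0)
  gear 1: meshes with gear 0 -> depth 1 -> positive (opposite of gear 0)
  gear 2: meshes with gear 0 -> depth 1 -> positive (opposite of gear 0)
  gear 3: meshes with gear 1 -> depth 2 -> negative (opposite of gear 1)
  gear 4: meshes with gear 1 -> depth 2 -> negative (opposite of gear 1)
  gear 5: meshes with gear 4 -> depth 3 -> positive (opposite of gear 4)
  gear 6: meshes with gear 5 -> depth 4 -> negative (opposite of gear 5)
  gear 7: meshes with gear 0 -> depth 1 -> positive (opposite of gear 0)
Queried indices 1, 2, 5 -> positive, positive, positive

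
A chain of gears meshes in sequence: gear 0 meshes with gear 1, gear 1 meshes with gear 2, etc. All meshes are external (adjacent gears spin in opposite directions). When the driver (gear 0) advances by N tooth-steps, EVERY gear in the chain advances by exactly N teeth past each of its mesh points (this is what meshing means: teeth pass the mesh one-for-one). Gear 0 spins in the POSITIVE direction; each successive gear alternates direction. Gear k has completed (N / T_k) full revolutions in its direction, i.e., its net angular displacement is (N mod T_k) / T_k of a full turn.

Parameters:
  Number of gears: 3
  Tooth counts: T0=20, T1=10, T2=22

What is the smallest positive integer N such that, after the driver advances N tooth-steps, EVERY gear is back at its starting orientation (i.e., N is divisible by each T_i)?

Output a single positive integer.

Answer: 220

Derivation:
Gear k returns to start when N is a multiple of T_k.
All gears at start simultaneously when N is a common multiple of [20, 10, 22]; the smallest such N is lcm(20, 10, 22).
Start: lcm = T0 = 20
Fold in T1=10: gcd(20, 10) = 10; lcm(20, 10) = 20 * 10 / 10 = 200 / 10 = 20
Fold in T2=22: gcd(20, 22) = 2; lcm(20, 22) = 20 * 22 / 2 = 440 / 2 = 220
Full cycle length = 220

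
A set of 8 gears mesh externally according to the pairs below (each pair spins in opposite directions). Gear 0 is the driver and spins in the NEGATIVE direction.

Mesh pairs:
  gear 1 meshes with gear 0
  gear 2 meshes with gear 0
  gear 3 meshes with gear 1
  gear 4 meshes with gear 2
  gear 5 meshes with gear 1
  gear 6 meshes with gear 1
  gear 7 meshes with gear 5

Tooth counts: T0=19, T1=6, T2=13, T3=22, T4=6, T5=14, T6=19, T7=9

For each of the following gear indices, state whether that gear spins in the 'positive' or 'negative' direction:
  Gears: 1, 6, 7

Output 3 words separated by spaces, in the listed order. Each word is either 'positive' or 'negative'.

Answer: positive negative positive

Derivation:
Gear 0 (driver): negative (depth 0)
  gear 1: meshes with gear 0 -> depth 1 -> positive (opposite of gear 0)
  gear 2: meshes with gear 0 -> depth 1 -> positive (opposite of gear 0)
  gear 3: meshes with gear 1 -> depth 2 -> negative (opposite of gear 1)
  gear 4: meshes with gear 2 -> depth 2 -> negative (opposite of gear 2)
  gear 5: meshes with gear 1 -> depth 2 -> negative (opposite of gear 1)
  gear 6: meshes with gear 1 -> depth 2 -> negative (opposite of gear 1)
  gear 7: meshes with gear 5 -> depth 3 -> positive (opposite of gear 5)
Queried indices 1, 6, 7 -> positive, negative, positive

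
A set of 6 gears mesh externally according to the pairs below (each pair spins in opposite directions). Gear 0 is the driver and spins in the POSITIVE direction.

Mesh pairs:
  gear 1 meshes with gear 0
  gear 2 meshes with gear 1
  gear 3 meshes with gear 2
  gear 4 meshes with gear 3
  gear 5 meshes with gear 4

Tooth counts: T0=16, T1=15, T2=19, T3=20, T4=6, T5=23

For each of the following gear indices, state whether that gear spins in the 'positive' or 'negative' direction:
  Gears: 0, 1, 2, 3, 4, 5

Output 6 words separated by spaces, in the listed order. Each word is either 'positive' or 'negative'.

Answer: positive negative positive negative positive negative

Derivation:
Gear 0 (driver): positive (depth 0)
  gear 1: meshes with gear 0 -> depth 1 -> negative (opposite of gear 0)
  gear 2: meshes with gear 1 -> depth 2 -> positive (opposite of gear 1)
  gear 3: meshes with gear 2 -> depth 3 -> negative (opposite of gear 2)
  gear 4: meshes with gear 3 -> depth 4 -> positive (opposite of gear 3)
  gear 5: meshes with gear 4 -> depth 5 -> negative (opposite of gear 4)
Queried indices 0, 1, 2, 3, 4, 5 -> positive, negative, positive, negative, positive, negative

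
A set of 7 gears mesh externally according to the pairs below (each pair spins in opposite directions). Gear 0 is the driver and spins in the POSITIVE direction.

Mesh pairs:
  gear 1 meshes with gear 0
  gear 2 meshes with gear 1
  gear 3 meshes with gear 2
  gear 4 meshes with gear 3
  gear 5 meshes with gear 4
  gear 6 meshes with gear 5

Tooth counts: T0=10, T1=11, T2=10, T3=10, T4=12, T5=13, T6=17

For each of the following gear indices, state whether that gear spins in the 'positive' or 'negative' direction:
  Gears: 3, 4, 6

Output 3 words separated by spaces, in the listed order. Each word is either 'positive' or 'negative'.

Gear 0 (driver): positive (depth 0)
  gear 1: meshes with gear 0 -> depth 1 -> negative (opposite of gear 0)
  gear 2: meshes with gear 1 -> depth 2 -> positive (opposite of gear 1)
  gear 3: meshes with gear 2 -> depth 3 -> negative (opposite of gear 2)
  gear 4: meshes with gear 3 -> depth 4 -> positive (opposite of gear 3)
  gear 5: meshes with gear 4 -> depth 5 -> negative (opposite of gear 4)
  gear 6: meshes with gear 5 -> depth 6 -> positive (opposite of gear 5)
Queried indices 3, 4, 6 -> negative, positive, positive

Answer: negative positive positive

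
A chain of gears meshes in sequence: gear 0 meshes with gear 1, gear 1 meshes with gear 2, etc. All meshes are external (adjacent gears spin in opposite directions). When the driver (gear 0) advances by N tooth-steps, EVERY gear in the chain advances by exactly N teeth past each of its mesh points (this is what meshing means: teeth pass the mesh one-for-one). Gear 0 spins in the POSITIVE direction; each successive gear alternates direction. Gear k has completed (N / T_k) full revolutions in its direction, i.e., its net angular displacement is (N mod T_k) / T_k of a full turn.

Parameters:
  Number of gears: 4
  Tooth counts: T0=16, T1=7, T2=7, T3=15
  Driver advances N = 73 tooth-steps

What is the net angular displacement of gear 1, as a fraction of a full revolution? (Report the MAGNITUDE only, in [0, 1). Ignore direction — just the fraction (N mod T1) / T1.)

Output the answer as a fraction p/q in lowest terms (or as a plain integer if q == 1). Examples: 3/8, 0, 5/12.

Answer: 3/7

Derivation:
Chain of 4 gears, tooth counts: [16, 7, 7, 15]
  gear 0: T0=16, direction=positive, advance = 73 mod 16 = 9 teeth = 9/16 turn
  gear 1: T1=7, direction=negative, advance = 73 mod 7 = 3 teeth = 3/7 turn
  gear 2: T2=7, direction=positive, advance = 73 mod 7 = 3 teeth = 3/7 turn
  gear 3: T3=15, direction=negative, advance = 73 mod 15 = 13 teeth = 13/15 turn
Gear 1: 73 mod 7 = 3
Fraction = 3 / 7 = 3/7 (gcd(3,7)=1) = 3/7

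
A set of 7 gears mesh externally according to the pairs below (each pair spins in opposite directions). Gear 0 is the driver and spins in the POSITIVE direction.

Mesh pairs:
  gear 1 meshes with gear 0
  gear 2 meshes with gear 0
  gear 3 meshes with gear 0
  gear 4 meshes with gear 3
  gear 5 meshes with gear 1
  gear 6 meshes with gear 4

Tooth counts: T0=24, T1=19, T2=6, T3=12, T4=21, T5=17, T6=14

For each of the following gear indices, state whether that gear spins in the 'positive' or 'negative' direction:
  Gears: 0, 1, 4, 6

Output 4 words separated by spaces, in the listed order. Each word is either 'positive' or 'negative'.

Answer: positive negative positive negative

Derivation:
Gear 0 (driver): positive (depth 0)
  gear 1: meshes with gear 0 -> depth 1 -> negative (opposite of gear 0)
  gear 2: meshes with gear 0 -> depth 1 -> negative (opposite of gear 0)
  gear 3: meshes with gear 0 -> depth 1 -> negative (opposite of gear 0)
  gear 4: meshes with gear 3 -> depth 2 -> positive (opposite of gear 3)
  gear 5: meshes with gear 1 -> depth 2 -> positive (opposite of gear 1)
  gear 6: meshes with gear 4 -> depth 3 -> negative (opposite of gear 4)
Queried indices 0, 1, 4, 6 -> positive, negative, positive, negative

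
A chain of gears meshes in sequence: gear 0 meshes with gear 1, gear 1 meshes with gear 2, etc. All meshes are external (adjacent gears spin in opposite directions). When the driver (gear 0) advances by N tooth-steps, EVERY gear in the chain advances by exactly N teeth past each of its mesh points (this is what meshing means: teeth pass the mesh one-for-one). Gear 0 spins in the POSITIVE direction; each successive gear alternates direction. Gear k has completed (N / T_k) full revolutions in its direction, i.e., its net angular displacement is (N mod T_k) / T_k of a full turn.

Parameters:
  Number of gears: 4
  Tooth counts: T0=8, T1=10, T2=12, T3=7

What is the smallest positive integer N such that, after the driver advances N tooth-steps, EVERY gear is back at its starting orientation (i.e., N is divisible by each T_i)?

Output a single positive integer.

Gear k returns to start when N is a multiple of T_k.
All gears at start simultaneously when N is a common multiple of [8, 10, 12, 7]; the smallest such N is lcm(8, 10, 12, 7).
Start: lcm = T0 = 8
Fold in T1=10: gcd(8, 10) = 2; lcm(8, 10) = 8 * 10 / 2 = 80 / 2 = 40
Fold in T2=12: gcd(40, 12) = 4; lcm(40, 12) = 40 * 12 / 4 = 480 / 4 = 120
Fold in T3=7: gcd(120, 7) = 1; lcm(120, 7) = 120 * 7 / 1 = 840 / 1 = 840
Full cycle length = 840

Answer: 840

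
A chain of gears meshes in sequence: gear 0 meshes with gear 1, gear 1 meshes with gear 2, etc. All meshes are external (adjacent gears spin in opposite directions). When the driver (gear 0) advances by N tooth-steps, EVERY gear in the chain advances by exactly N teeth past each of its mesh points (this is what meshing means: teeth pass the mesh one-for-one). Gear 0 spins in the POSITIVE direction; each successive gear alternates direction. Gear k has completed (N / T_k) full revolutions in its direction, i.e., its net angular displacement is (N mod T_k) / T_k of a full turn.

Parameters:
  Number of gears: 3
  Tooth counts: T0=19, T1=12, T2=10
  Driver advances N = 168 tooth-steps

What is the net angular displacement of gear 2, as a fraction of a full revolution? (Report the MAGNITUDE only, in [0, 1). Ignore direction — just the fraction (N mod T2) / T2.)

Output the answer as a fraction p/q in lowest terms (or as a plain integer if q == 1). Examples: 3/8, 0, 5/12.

Chain of 3 gears, tooth counts: [19, 12, 10]
  gear 0: T0=19, direction=positive, advance = 168 mod 19 = 16 teeth = 16/19 turn
  gear 1: T1=12, direction=negative, advance = 168 mod 12 = 0 teeth = 0/12 turn
  gear 2: T2=10, direction=positive, advance = 168 mod 10 = 8 teeth = 8/10 turn
Gear 2: 168 mod 10 = 8
Fraction = 8 / 10 = 4/5 (gcd(8,10)=2) = 4/5

Answer: 4/5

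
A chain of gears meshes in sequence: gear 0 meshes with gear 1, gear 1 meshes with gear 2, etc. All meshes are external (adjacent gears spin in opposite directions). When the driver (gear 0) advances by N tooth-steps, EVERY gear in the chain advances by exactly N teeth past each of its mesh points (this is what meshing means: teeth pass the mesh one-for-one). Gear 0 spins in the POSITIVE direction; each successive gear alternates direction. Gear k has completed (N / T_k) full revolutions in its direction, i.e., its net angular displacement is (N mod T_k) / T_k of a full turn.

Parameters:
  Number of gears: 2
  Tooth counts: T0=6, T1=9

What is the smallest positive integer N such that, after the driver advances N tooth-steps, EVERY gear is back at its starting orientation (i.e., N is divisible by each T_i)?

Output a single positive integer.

Gear k returns to start when N is a multiple of T_k.
All gears at start simultaneously when N is a common multiple of [6, 9]; the smallest such N is lcm(6, 9).
Start: lcm = T0 = 6
Fold in T1=9: gcd(6, 9) = 3; lcm(6, 9) = 6 * 9 / 3 = 54 / 3 = 18
Full cycle length = 18

Answer: 18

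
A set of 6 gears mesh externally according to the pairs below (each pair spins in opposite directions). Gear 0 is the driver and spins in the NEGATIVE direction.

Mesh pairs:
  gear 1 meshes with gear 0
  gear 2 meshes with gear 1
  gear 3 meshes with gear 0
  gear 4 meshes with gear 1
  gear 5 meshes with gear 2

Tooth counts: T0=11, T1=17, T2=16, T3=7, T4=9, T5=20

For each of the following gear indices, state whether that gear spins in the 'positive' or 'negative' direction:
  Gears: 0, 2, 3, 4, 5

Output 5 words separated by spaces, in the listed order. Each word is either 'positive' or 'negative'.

Gear 0 (driver): negative (depth 0)
  gear 1: meshes with gear 0 -> depth 1 -> positive (opposite of gear 0)
  gear 2: meshes with gear 1 -> depth 2 -> negative (opposite of gear 1)
  gear 3: meshes with gear 0 -> depth 1 -> positive (opposite of gear 0)
  gear 4: meshes with gear 1 -> depth 2 -> negative (opposite of gear 1)
  gear 5: meshes with gear 2 -> depth 3 -> positive (opposite of gear 2)
Queried indices 0, 2, 3, 4, 5 -> negative, negative, positive, negative, positive

Answer: negative negative positive negative positive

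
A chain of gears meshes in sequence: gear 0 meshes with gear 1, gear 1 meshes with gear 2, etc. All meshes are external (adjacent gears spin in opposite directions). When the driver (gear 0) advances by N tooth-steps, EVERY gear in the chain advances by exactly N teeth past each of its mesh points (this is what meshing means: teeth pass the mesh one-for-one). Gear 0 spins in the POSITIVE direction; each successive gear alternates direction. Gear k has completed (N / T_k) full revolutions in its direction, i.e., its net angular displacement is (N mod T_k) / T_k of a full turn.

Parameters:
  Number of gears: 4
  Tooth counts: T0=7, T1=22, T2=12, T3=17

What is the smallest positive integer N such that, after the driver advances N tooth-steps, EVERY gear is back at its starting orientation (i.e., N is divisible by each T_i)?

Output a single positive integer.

Gear k returns to start when N is a multiple of T_k.
All gears at start simultaneously when N is a common multiple of [7, 22, 12, 17]; the smallest such N is lcm(7, 22, 12, 17).
Start: lcm = T0 = 7
Fold in T1=22: gcd(7, 22) = 1; lcm(7, 22) = 7 * 22 / 1 = 154 / 1 = 154
Fold in T2=12: gcd(154, 12) = 2; lcm(154, 12) = 154 * 12 / 2 = 1848 / 2 = 924
Fold in T3=17: gcd(924, 17) = 1; lcm(924, 17) = 924 * 17 / 1 = 15708 / 1 = 15708
Full cycle length = 15708

Answer: 15708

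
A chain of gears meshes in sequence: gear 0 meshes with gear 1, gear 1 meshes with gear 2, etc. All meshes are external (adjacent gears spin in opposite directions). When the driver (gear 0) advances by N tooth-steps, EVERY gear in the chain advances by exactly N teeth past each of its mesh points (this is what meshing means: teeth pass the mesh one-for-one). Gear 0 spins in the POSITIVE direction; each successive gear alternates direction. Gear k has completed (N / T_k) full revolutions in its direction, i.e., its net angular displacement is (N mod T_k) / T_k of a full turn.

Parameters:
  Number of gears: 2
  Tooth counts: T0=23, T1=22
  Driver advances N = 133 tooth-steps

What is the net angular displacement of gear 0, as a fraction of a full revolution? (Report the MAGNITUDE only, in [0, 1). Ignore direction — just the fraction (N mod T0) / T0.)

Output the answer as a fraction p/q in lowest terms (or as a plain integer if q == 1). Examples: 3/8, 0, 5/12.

Chain of 2 gears, tooth counts: [23, 22]
  gear 0: T0=23, direction=positive, advance = 133 mod 23 = 18 teeth = 18/23 turn
  gear 1: T1=22, direction=negative, advance = 133 mod 22 = 1 teeth = 1/22 turn
Gear 0: 133 mod 23 = 18
Fraction = 18 / 23 = 18/23 (gcd(18,23)=1) = 18/23

Answer: 18/23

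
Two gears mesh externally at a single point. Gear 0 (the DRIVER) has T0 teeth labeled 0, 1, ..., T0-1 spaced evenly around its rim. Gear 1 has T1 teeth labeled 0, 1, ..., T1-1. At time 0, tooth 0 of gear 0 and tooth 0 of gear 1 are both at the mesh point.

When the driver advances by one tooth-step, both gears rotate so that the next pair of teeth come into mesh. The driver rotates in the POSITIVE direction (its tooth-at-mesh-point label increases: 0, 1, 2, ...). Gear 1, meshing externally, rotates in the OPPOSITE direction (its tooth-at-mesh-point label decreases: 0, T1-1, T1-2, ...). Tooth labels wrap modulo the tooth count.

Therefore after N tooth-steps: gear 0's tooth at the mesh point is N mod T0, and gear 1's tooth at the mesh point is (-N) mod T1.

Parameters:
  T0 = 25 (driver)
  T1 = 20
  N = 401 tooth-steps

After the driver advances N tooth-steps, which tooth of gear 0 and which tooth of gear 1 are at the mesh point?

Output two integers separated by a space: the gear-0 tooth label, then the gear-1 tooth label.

Answer: 1 19

Derivation:
Gear 0 (driver, T0=25): tooth at mesh = N mod T0
  401 = 16 * 25 + 1, so 401 mod 25 = 1
  gear 0 tooth = 1
Gear 1 (driven, T1=20): tooth at mesh = (-N) mod T1
  401 = 20 * 20 + 1, so 401 mod 20 = 1
  (-401) mod 20 = (-1) mod 20 = 20 - 1 = 19
Mesh after 401 steps: gear-0 tooth 1 meets gear-1 tooth 19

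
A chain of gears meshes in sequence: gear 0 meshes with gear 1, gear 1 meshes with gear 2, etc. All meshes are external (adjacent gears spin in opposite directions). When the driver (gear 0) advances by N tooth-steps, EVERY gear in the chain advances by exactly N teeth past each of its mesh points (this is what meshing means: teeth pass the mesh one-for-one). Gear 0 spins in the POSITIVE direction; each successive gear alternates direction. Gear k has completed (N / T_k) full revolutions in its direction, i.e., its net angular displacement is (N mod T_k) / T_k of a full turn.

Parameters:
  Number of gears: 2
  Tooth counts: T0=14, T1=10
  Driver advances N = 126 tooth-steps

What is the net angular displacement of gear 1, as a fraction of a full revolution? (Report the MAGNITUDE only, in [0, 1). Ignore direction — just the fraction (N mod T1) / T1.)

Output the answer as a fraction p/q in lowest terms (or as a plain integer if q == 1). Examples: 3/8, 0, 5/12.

Chain of 2 gears, tooth counts: [14, 10]
  gear 0: T0=14, direction=positive, advance = 126 mod 14 = 0 teeth = 0/14 turn
  gear 1: T1=10, direction=negative, advance = 126 mod 10 = 6 teeth = 6/10 turn
Gear 1: 126 mod 10 = 6
Fraction = 6 / 10 = 3/5 (gcd(6,10)=2) = 3/5

Answer: 3/5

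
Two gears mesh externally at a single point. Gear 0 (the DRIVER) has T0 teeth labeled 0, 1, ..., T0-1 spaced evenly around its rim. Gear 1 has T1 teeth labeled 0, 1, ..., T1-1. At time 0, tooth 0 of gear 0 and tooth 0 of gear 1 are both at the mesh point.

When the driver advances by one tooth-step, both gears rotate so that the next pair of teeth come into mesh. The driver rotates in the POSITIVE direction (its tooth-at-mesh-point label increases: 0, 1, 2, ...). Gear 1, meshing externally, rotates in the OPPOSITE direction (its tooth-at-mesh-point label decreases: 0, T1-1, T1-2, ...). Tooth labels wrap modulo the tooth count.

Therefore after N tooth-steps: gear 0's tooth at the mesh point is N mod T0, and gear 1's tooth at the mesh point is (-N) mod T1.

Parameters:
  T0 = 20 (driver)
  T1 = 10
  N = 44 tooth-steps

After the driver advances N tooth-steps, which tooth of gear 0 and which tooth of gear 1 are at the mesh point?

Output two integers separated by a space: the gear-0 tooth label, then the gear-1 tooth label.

Answer: 4 6

Derivation:
Gear 0 (driver, T0=20): tooth at mesh = N mod T0
  44 = 2 * 20 + 4, so 44 mod 20 = 4
  gear 0 tooth = 4
Gear 1 (driven, T1=10): tooth at mesh = (-N) mod T1
  44 = 4 * 10 + 4, so 44 mod 10 = 4
  (-44) mod 10 = (-4) mod 10 = 10 - 4 = 6
Mesh after 44 steps: gear-0 tooth 4 meets gear-1 tooth 6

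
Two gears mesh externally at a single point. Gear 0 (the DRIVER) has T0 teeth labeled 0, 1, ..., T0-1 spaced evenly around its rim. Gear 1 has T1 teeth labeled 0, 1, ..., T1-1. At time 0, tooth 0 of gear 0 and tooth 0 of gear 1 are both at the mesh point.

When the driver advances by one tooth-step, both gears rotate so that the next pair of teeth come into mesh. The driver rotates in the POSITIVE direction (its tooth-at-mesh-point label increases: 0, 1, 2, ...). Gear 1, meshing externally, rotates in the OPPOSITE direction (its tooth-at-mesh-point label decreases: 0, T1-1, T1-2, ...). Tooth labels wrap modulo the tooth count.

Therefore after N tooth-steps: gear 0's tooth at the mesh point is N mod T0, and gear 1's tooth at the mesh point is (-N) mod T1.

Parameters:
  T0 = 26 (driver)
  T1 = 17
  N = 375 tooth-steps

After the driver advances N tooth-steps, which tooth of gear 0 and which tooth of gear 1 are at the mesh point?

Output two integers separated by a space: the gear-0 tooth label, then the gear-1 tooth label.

Gear 0 (driver, T0=26): tooth at mesh = N mod T0
  375 = 14 * 26 + 11, so 375 mod 26 = 11
  gear 0 tooth = 11
Gear 1 (driven, T1=17): tooth at mesh = (-N) mod T1
  375 = 22 * 17 + 1, so 375 mod 17 = 1
  (-375) mod 17 = (-1) mod 17 = 17 - 1 = 16
Mesh after 375 steps: gear-0 tooth 11 meets gear-1 tooth 16

Answer: 11 16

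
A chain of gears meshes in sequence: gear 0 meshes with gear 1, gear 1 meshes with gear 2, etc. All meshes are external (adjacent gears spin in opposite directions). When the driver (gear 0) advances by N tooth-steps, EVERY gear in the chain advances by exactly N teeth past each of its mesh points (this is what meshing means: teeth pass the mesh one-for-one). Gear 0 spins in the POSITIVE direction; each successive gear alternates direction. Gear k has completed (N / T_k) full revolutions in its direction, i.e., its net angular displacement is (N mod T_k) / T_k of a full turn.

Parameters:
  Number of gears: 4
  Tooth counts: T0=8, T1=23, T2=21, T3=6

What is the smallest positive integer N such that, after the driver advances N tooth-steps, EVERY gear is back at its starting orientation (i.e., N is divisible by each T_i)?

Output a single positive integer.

Answer: 3864

Derivation:
Gear k returns to start when N is a multiple of T_k.
All gears at start simultaneously when N is a common multiple of [8, 23, 21, 6]; the smallest such N is lcm(8, 23, 21, 6).
Start: lcm = T0 = 8
Fold in T1=23: gcd(8, 23) = 1; lcm(8, 23) = 8 * 23 / 1 = 184 / 1 = 184
Fold in T2=21: gcd(184, 21) = 1; lcm(184, 21) = 184 * 21 / 1 = 3864 / 1 = 3864
Fold in T3=6: gcd(3864, 6) = 6; lcm(3864, 6) = 3864 * 6 / 6 = 23184 / 6 = 3864
Full cycle length = 3864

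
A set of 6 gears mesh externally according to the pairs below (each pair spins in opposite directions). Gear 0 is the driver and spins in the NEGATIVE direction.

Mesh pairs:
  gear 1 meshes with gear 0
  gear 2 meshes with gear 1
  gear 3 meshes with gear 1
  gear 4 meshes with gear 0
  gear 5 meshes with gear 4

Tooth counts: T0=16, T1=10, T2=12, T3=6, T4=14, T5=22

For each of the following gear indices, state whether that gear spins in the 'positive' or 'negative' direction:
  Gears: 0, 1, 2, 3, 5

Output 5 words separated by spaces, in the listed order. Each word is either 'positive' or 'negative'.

Answer: negative positive negative negative negative

Derivation:
Gear 0 (driver): negative (depth 0)
  gear 1: meshes with gear 0 -> depth 1 -> positive (opposite of gear 0)
  gear 2: meshes with gear 1 -> depth 2 -> negative (opposite of gear 1)
  gear 3: meshes with gear 1 -> depth 2 -> negative (opposite of gear 1)
  gear 4: meshes with gear 0 -> depth 1 -> positive (opposite of gear 0)
  gear 5: meshes with gear 4 -> depth 2 -> negative (opposite of gear 4)
Queried indices 0, 1, 2, 3, 5 -> negative, positive, negative, negative, negative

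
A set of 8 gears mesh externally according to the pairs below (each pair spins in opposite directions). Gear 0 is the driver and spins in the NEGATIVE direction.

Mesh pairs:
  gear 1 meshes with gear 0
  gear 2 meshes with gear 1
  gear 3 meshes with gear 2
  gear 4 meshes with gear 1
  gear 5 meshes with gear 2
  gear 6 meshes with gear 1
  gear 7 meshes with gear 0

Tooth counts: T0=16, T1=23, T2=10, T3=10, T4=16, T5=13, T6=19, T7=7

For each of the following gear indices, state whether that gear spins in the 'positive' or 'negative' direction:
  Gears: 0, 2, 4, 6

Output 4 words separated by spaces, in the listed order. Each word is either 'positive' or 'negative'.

Gear 0 (driver): negative (depth 0)
  gear 1: meshes with gear 0 -> depth 1 -> positive (opposite of gear 0)
  gear 2: meshes with gear 1 -> depth 2 -> negative (opposite of gear 1)
  gear 3: meshes with gear 2 -> depth 3 -> positive (opposite of gear 2)
  gear 4: meshes with gear 1 -> depth 2 -> negative (opposite of gear 1)
  gear 5: meshes with gear 2 -> depth 3 -> positive (opposite of gear 2)
  gear 6: meshes with gear 1 -> depth 2 -> negative (opposite of gear 1)
  gear 7: meshes with gear 0 -> depth 1 -> positive (opposite of gear 0)
Queried indices 0, 2, 4, 6 -> negative, negative, negative, negative

Answer: negative negative negative negative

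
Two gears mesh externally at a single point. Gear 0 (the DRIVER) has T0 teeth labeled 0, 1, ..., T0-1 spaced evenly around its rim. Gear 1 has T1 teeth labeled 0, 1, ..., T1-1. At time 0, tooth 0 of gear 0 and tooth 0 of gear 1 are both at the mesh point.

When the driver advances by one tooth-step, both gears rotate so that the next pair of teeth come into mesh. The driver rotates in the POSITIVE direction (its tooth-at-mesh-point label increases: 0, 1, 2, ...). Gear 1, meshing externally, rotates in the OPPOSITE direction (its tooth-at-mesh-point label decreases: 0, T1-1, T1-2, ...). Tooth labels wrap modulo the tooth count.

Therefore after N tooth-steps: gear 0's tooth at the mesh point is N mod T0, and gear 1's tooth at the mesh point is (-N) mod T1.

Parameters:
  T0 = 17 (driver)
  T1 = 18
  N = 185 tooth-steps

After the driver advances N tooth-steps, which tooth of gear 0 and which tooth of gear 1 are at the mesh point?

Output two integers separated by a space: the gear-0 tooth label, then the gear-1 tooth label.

Gear 0 (driver, T0=17): tooth at mesh = N mod T0
  185 = 10 * 17 + 15, so 185 mod 17 = 15
  gear 0 tooth = 15
Gear 1 (driven, T1=18): tooth at mesh = (-N) mod T1
  185 = 10 * 18 + 5, so 185 mod 18 = 5
  (-185) mod 18 = (-5) mod 18 = 18 - 5 = 13
Mesh after 185 steps: gear-0 tooth 15 meets gear-1 tooth 13

Answer: 15 13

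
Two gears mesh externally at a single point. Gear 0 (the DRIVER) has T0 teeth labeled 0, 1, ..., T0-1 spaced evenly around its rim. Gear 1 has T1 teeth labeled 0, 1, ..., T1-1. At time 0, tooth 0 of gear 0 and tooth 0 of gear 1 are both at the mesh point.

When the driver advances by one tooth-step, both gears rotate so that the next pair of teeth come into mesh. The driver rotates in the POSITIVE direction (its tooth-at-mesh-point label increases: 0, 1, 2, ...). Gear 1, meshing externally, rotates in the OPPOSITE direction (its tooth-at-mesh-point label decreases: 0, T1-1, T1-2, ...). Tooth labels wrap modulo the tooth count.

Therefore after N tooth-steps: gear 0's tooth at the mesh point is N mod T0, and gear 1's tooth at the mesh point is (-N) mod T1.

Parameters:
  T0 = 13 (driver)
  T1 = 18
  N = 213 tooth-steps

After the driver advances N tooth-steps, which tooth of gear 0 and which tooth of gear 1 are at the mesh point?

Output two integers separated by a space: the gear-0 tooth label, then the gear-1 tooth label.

Answer: 5 3

Derivation:
Gear 0 (driver, T0=13): tooth at mesh = N mod T0
  213 = 16 * 13 + 5, so 213 mod 13 = 5
  gear 0 tooth = 5
Gear 1 (driven, T1=18): tooth at mesh = (-N) mod T1
  213 = 11 * 18 + 15, so 213 mod 18 = 15
  (-213) mod 18 = (-15) mod 18 = 18 - 15 = 3
Mesh after 213 steps: gear-0 tooth 5 meets gear-1 tooth 3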